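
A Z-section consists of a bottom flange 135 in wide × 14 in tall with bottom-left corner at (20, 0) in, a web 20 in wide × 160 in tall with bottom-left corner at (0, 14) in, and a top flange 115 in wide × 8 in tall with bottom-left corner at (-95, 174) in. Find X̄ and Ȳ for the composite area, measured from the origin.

Part | A | x̄ᵢ | ȳᵢ | A·x̄ᵢ | A·ȳᵢ
bottom flange | 1890.00 | 87.50 | 7.00 | 165375.00 | 13230.00
web | 3200.00 | 10.00 | 94.00 | 32000.00 | 300800.00
top flange | 920.00 | -37.50 | 178.00 | -34500.00 | 163760.00
Σ | 6010.00 |  |  | 162875.00 | 477790.00
X̄ = 162875.00 / 6010.00 = 27.10 in
Ȳ = 477790.00 / 6010.00 = 79.50 in

X̄ = 27.10 in, Ȳ = 79.50 in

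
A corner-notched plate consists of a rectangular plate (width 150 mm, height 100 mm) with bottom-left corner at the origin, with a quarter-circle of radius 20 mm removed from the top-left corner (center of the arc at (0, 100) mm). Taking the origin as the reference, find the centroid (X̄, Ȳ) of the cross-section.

plate: A = 150 × 100 = 15000.00, centroid at (75.00, 50.00).
removed quarter-circle: A = −¼π·20² = -314.16, centroid at (8.49, 91.51).
ΣA = 14685.84 mm², ΣAX̄ = 1122333.33 mm³, ΣAȲ = 721250.74 mm³.
X̄ = 1122333.33/14685.84 = 76.42 mm; Ȳ = 721250.74/14685.84 = 49.11 mm.

X̄ = 76.42 mm, Ȳ = 49.11 mm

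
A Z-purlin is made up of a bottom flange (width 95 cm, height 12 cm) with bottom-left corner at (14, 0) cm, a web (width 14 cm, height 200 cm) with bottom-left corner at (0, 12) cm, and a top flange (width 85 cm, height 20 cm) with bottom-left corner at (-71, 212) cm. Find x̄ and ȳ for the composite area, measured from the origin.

x̄ = 7.32 cm, ȳ = 123.73 cm

bottom flange: A = 95 × 12 = 1140.00, centroid at (61.50, 6.00).
web: A = 14 × 200 = 2800.00, centroid at (7.00, 112.00).
top flange: A = 85 × 20 = 1700.00, centroid at (-28.50, 222.00).
ΣA = 5640.00 cm²
ΣAx̄ = (1140.00)(61.50) + (2800.00)(7.00) + (1700.00)(-28.50) = 41260.00 cm³
ΣAȳ = (1140.00)(6.00) + (2800.00)(112.00) + (1700.00)(222.00) = 697840.00 cm³
x̄ = 41260.00 / 5640.00 = 7.32 cm
ȳ = 697840.00 / 5640.00 = 123.73 cm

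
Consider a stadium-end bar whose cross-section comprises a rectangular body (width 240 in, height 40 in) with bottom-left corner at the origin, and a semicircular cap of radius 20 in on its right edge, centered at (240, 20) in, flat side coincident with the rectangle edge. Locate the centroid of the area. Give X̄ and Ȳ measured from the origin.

X̄ = 127.89 in, Ȳ = 20.00 in

Part | A | x̄ᵢ | ȳᵢ | A·x̄ᵢ | A·ȳᵢ
rectangular body | 9600.00 | 120.00 | 20.00 | 1152000.00 | 192000.00
semicircular end | 628.32 | 248.49 | 20.00 | 156129.78 | 12566.37
Σ | 10228.32 |  |  | 1308129.78 | 204566.37
X̄ = 1308129.78 / 10228.32 = 127.89 in
Ȳ = 204566.37 / 10228.32 = 20.00 in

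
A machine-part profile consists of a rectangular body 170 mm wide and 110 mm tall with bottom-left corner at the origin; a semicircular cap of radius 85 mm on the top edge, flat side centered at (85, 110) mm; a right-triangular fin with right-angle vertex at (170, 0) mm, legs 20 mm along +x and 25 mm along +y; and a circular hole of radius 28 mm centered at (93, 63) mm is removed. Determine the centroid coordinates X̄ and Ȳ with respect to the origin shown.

rectangular body: A = 170 × 110 = 18700.00, centroid at (85.00, 55.00).
semicircular top: A = ½π·85² = 11349.00, centroid at (85.00, 146.08).
triangular fin: A = ½·20·25 = 250.00, centroid at (176.67, 8.33).
hole: A = −π·28² = -2463.01, centroid at (93.00, 63.00).
ΣA = 27835.99 mm², ΣAX̄ = 2369272.16 mm³, ΣAȲ = 2533220.84 mm³.
X̄ = 2369272.16/27835.99 = 85.12 mm; Ȳ = 2533220.84/27835.99 = 91.01 mm.

X̄ = 85.12 mm, Ȳ = 91.01 mm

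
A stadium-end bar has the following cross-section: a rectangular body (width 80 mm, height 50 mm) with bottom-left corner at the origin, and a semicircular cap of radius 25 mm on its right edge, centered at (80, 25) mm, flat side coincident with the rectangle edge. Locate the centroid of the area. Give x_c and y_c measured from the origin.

x_c = 49.97 mm, y_c = 25.00 mm

rectangular body: A = 80 × 50 = 4000.00, centroid at (40.00, 25.00).
semicircular end: A = ½π·25² = 981.75, centroid at (90.61, 25.00).
ΣA = 4981.75 mm², ΣAx_c = 248956.48 mm³, ΣAy_c = 124543.69 mm³.
x_c = 248956.48/4981.75 = 49.97 mm; y_c = 124543.69/4981.75 = 25.00 mm.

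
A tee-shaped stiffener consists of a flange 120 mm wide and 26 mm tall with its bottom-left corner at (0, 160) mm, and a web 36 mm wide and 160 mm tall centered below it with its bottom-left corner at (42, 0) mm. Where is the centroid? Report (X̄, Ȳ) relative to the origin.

X̄ = 60.00 mm, Ȳ = 112.68 mm

web: A = 36 × 160 = 5760.00, centroid at (60.00, 80.00).
flange: A = 120 × 26 = 3120.00, centroid at (60.00, 173.00).
ΣA = 8880.00 mm²
ΣAX̄ = (5760.00)(60.00) + (3120.00)(60.00) = 532800.00 mm³
ΣAȲ = (5760.00)(80.00) + (3120.00)(173.00) = 1000560.00 mm³
X̄ = 532800.00 / 8880.00 = 60.00 mm
Ȳ = 1000560.00 / 8880.00 = 112.68 mm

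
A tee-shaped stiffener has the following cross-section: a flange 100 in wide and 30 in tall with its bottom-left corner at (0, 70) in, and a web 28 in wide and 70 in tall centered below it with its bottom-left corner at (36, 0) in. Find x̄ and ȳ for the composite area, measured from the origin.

web: A = 28 × 70 = 1960.00, centroid at (50.00, 35.00).
flange: A = 100 × 30 = 3000.00, centroid at (50.00, 85.00).
ΣA = 4960.00 in²
ΣAx̄ = (1960.00)(50.00) + (3000.00)(50.00) = 248000.00 in³
ΣAȳ = (1960.00)(35.00) + (3000.00)(85.00) = 323600.00 in³
x̄ = 248000.00 / 4960.00 = 50.00 in
ȳ = 323600.00 / 4960.00 = 65.24 in

x̄ = 50.00 in, ȳ = 65.24 in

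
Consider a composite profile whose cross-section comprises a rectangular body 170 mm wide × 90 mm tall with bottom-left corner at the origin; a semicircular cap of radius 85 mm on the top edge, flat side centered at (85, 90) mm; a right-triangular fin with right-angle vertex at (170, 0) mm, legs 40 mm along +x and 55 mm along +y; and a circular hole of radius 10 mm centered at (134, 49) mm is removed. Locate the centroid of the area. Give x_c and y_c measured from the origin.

rectangular body: A = 170 × 90 = 15300.00, centroid at (85.00, 45.00).
semicircular top: A = ½π·85² = 11349.00, centroid at (85.00, 126.08).
triangular fin: A = ½·40·55 = 1100.00, centroid at (183.33, 18.33).
hole: A = −π·10² = -314.16, centroid at (134.00, 49.00).
ΣA = 27434.84 mm²
ΣAx_c = (15300.00)(85.00) + (11349.00)(85.00) + (1100.00)(183.33) + (-314.16)(134.00) = 2424734.62 mm³
ΣAy_c = (15300.00)(45.00) + (11349.00)(126.08) + (1100.00)(18.33) + (-314.16)(49.00) = 2124099.84 mm³
x_c = 2424734.62 / 27434.84 = 88.38 mm
y_c = 2124099.84 / 27434.84 = 77.42 mm

x_c = 88.38 mm, y_c = 77.42 mm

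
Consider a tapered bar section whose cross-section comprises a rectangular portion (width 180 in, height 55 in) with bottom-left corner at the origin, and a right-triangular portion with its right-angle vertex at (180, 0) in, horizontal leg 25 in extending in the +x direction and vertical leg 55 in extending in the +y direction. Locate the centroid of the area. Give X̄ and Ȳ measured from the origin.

rectangular portion: A = 180 × 55 = 9900.00, centroid at (90.00, 27.50).
triangular portion: A = ½·25·55 = 687.50, centroid at (188.33, 18.33).
ΣA = 10587.50 in²
ΣAX̄ = (9900.00)(90.00) + (687.50)(188.33) = 1020479.17 in³
ΣAȲ = (9900.00)(27.50) + (687.50)(18.33) = 284854.17 in³
X̄ = 1020479.17 / 10587.50 = 96.39 in
Ȳ = 284854.17 / 10587.50 = 26.90 in

X̄ = 96.39 in, Ȳ = 26.90 in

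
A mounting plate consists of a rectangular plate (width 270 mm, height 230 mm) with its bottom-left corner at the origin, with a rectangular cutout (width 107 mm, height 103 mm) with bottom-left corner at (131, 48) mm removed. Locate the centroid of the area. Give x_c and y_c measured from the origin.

x_c = 124.32 mm, y_c = 118.34 mm

plate: A = 270 × 230 = 62100.00, centroid at (135.00, 115.00).
hole: A = −(107 × 103) = -11021.00, centroid at (184.50, 99.50).
ΣA = 51079.00 mm², ΣAx_c = 6350125.50 mm³, ΣAy_c = 6044910.50 mm³.
x_c = 6350125.50/51079.00 = 124.32 mm; y_c = 6044910.50/51079.00 = 118.34 mm.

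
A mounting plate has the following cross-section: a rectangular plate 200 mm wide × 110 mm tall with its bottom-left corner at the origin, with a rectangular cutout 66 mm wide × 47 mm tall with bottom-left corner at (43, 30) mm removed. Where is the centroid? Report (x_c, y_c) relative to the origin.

plate: A = 200 × 110 = 22000.00, centroid at (100.00, 55.00).
hole: A = −(66 × 47) = -3102.00, centroid at (76.00, 53.50).
ΣA = 18898.00 mm²
ΣAx_c = (22000.00)(100.00) + (-3102.00)(76.00) = 1964248.00 mm³
ΣAy_c = (22000.00)(55.00) + (-3102.00)(53.50) = 1044043.00 mm³
x_c = 1964248.00 / 18898.00 = 103.94 mm
y_c = 1044043.00 / 18898.00 = 55.25 mm

x_c = 103.94 mm, y_c = 55.25 mm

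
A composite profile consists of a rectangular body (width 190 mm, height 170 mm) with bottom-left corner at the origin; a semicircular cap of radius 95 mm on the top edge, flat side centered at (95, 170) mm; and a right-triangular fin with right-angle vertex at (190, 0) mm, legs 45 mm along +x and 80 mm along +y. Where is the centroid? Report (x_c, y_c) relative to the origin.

rectangular body: A = 190 × 170 = 32300.00, centroid at (95.00, 85.00).
semicircular top: A = ½π·95² = 14176.44, centroid at (95.00, 210.32).
triangular fin: A = ½·45·80 = 1800.00, centroid at (205.00, 26.67).
ΣA = 48276.44 mm²
ΣAx_c = (32300.00)(95.00) + (14176.44)(95.00) + (1800.00)(205.00) = 4784261.50 mm³
ΣAy_c = (32300.00)(85.00) + (14176.44)(210.32) + (1800.00)(26.67) = 5775077.60 mm³
x_c = 4784261.50 / 48276.44 = 99.10 mm
y_c = 5775077.60 / 48276.44 = 119.63 mm

x_c = 99.10 mm, y_c = 119.63 mm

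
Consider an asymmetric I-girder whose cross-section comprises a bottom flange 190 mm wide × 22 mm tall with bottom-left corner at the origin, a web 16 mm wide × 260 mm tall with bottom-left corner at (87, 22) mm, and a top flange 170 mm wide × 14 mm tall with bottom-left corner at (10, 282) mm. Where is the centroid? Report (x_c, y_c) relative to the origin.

bottom flange: A = 190 × 22 = 4180.00, centroid at (95.00, 11.00).
web: A = 16 × 260 = 4160.00, centroid at (95.00, 152.00).
top flange: A = 170 × 14 = 2380.00, centroid at (95.00, 289.00).
ΣA = 10720.00 mm², ΣAx_c = 1018400.00 mm³, ΣAy_c = 1366120.00 mm³.
x_c = 1018400.00/10720.00 = 95.00 mm; y_c = 1366120.00/10720.00 = 127.44 mm.

x_c = 95.00 mm, y_c = 127.44 mm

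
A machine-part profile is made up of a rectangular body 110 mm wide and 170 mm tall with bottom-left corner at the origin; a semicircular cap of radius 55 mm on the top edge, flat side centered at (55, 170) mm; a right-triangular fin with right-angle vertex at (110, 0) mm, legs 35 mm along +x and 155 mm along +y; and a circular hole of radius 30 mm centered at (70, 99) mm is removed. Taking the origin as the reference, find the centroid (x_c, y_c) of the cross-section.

Part | A | x̄ᵢ | ȳᵢ | A·x̄ᵢ | A·ȳᵢ
rectangular body | 18700.00 | 55.00 | 85.00 | 1028500.00 | 1589500.00
semicircular top | 4751.66 | 55.00 | 193.34 | 261341.24 | 918698.68
triangular fin | 2712.50 | 121.67 | 51.67 | 330020.83 | 140145.83
hole | -2827.43 | 70.00 | 99.00 | -197920.34 | -279915.91
Σ | 23336.73 |  |  | 1421941.74 | 2368428.61
x_c = 1421941.74 / 23336.73 = 60.93 mm
y_c = 2368428.61 / 23336.73 = 101.49 mm

x_c = 60.93 mm, y_c = 101.49 mm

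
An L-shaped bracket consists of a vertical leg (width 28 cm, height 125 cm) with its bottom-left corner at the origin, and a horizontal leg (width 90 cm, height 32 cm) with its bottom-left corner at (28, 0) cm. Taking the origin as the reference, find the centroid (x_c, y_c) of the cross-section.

x_c = 40.63 cm, y_c = 41.51 cm

Part | A | x̄ᵢ | ȳᵢ | A·x̄ᵢ | A·ȳᵢ
vertical leg | 3500.00 | 14.00 | 62.50 | 49000.00 | 218750.00
horizontal leg | 2880.00 | 73.00 | 16.00 | 210240.00 | 46080.00
Σ | 6380.00 |  |  | 259240.00 | 264830.00
x_c = 259240.00 / 6380.00 = 40.63 cm
y_c = 264830.00 / 6380.00 = 41.51 cm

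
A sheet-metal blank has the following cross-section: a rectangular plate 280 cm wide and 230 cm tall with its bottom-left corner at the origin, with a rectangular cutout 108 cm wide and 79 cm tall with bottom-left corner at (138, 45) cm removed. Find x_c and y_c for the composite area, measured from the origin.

x_c = 132.06 cm, y_c = 119.66 cm

Part | A | x̄ᵢ | ȳᵢ | A·x̄ᵢ | A·ȳᵢ
plate | 64400.00 | 140.00 | 115.00 | 9016000.00 | 7406000.00
hole | -8532.00 | 192.00 | 84.50 | -1638144.00 | -720954.00
Σ | 55868.00 |  |  | 7377856.00 | 6685046.00
x_c = 7377856.00 / 55868.00 = 132.06 cm
y_c = 6685046.00 / 55868.00 = 119.66 cm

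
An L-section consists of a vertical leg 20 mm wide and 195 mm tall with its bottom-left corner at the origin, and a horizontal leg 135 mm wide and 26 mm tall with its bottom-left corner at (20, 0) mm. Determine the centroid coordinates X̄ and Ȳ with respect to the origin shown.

X̄ = 46.71 mm, Ȳ = 57.47 mm

Part | A | x̄ᵢ | ȳᵢ | A·x̄ᵢ | A·ȳᵢ
vertical leg | 3900.00 | 10.00 | 97.50 | 39000.00 | 380250.00
horizontal leg | 3510.00 | 87.50 | 13.00 | 307125.00 | 45630.00
Σ | 7410.00 |  |  | 346125.00 | 425880.00
X̄ = 346125.00 / 7410.00 = 46.71 mm
Ȳ = 425880.00 / 7410.00 = 57.47 mm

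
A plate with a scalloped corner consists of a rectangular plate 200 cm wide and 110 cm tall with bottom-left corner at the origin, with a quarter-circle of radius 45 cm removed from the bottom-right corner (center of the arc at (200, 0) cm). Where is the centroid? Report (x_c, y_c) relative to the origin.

plate: A = 200 × 110 = 22000.00, centroid at (100.00, 55.00).
removed quarter-circle: A = −¼π·45² = -1590.43, centroid at (180.90, 19.10).
ΣA = 20409.57 cm², ΣAx_c = 1912288.74 cm³, ΣAy_c = 1179625.00 cm³.
x_c = 1912288.74/20409.57 = 93.70 cm; y_c = 1179625.00/20409.57 = 57.80 cm.

x_c = 93.70 cm, y_c = 57.80 cm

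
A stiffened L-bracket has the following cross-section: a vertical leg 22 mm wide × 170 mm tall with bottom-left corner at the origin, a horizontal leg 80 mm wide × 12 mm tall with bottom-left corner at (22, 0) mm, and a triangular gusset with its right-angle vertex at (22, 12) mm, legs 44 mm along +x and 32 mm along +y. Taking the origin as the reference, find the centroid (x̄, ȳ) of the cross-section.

Part | A | x̄ᵢ | ȳᵢ | A·x̄ᵢ | A·ȳᵢ
vertical leg | 3740.00 | 11.00 | 85.00 | 41140.00 | 317900.00
horizontal leg | 960.00 | 62.00 | 6.00 | 59520.00 | 5760.00
gusset | 704.00 | 36.67 | 22.67 | 25813.33 | 15957.33
Σ | 5404.00 |  |  | 126473.33 | 339617.33
x̄ = 126473.33 / 5404.00 = 23.40 mm
ȳ = 339617.33 / 5404.00 = 62.85 mm

x̄ = 23.40 mm, ȳ = 62.85 mm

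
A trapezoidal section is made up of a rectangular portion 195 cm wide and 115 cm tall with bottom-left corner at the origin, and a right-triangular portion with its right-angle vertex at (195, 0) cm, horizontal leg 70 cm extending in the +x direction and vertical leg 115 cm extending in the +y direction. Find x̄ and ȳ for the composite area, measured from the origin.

x̄ = 115.89 cm, ȳ = 54.58 cm

Part | A | x̄ᵢ | ȳᵢ | A·x̄ᵢ | A·ȳᵢ
rectangular portion | 22425.00 | 97.50 | 57.50 | 2186437.50 | 1289437.50
triangular portion | 4025.00 | 218.33 | 38.33 | 878791.67 | 154291.67
Σ | 26450.00 |  |  | 3065229.17 | 1443729.17
x̄ = 3065229.17 / 26450.00 = 115.89 cm
ȳ = 1443729.17 / 26450.00 = 54.58 cm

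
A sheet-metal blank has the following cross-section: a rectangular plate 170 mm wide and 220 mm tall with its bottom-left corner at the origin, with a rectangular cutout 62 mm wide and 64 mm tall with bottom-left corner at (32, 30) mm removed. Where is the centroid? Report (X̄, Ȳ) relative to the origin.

plate: A = 170 × 220 = 37400.00, centroid at (85.00, 110.00).
hole: A = −(62 × 64) = -3968.00, centroid at (63.00, 62.00).
ΣA = 33432.00 mm², ΣAX̄ = 2929016.00 mm³, ΣAȲ = 3867984.00 mm³.
X̄ = 2929016.00/33432.00 = 87.61 mm; Ȳ = 3867984.00/33432.00 = 115.70 mm.

X̄ = 87.61 mm, Ȳ = 115.70 mm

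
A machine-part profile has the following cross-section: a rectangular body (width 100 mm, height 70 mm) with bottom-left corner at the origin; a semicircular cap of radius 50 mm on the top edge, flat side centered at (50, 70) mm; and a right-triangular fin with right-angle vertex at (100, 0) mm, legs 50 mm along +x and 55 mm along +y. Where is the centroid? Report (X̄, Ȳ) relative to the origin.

rectangular body: A = 100 × 70 = 7000.00, centroid at (50.00, 35.00).
semicircular top: A = ½π·50² = 3926.99, centroid at (50.00, 91.22).
triangular fin: A = ½·50·55 = 1375.00, centroid at (116.67, 18.33).
ΣA = 12301.99 mm², ΣAX̄ = 706766.21 mm³, ΣAȲ = 628431.02 mm³.
X̄ = 706766.21/12301.99 = 57.45 mm; Ȳ = 628431.02/12301.99 = 51.08 mm.

X̄ = 57.45 mm, Ȳ = 51.08 mm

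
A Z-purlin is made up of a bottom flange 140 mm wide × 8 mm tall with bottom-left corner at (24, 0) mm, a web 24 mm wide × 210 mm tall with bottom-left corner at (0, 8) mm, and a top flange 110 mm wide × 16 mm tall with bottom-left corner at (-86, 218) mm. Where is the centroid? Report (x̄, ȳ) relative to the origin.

x̄ = 14.04 mm, ȳ = 122.70 mm

bottom flange: A = 140 × 8 = 1120.00, centroid at (94.00, 4.00).
web: A = 24 × 210 = 5040.00, centroid at (12.00, 113.00).
top flange: A = 110 × 16 = 1760.00, centroid at (-31.00, 226.00).
ΣA = 7920.00 mm², ΣAx̄ = 111200.00 mm³, ΣAȳ = 971760.00 mm³.
x̄ = 111200.00/7920.00 = 14.04 mm; ȳ = 971760.00/7920.00 = 122.70 mm.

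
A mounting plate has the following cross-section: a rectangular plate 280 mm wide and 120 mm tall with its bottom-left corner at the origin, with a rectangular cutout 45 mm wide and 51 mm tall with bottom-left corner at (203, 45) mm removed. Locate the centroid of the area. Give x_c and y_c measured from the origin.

plate: A = 280 × 120 = 33600.00, centroid at (140.00, 60.00).
hole: A = −(45 × 51) = -2295.00, centroid at (225.50, 70.50).
ΣA = 31305.00 mm²
ΣAx_c = (33600.00)(140.00) + (-2295.00)(225.50) = 4186477.50 mm³
ΣAy_c = (33600.00)(60.00) + (-2295.00)(70.50) = 1854202.50 mm³
x_c = 4186477.50 / 31305.00 = 133.73 mm
y_c = 1854202.50 / 31305.00 = 59.23 mm

x_c = 133.73 mm, y_c = 59.23 mm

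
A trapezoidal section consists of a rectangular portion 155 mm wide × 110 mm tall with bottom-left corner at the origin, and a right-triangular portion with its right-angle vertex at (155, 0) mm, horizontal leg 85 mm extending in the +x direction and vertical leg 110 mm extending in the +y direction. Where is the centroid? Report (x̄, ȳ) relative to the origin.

rectangular portion: A = 155 × 110 = 17050.00, centroid at (77.50, 55.00).
triangular portion: A = ½·85·110 = 4675.00, centroid at (183.33, 36.67).
ΣA = 21725.00 mm², ΣAx̄ = 2178458.33 mm³, ΣAȳ = 1109166.67 mm³.
x̄ = 2178458.33/21725.00 = 100.27 mm; ȳ = 1109166.67/21725.00 = 51.05 mm.

x̄ = 100.27 mm, ȳ = 51.05 mm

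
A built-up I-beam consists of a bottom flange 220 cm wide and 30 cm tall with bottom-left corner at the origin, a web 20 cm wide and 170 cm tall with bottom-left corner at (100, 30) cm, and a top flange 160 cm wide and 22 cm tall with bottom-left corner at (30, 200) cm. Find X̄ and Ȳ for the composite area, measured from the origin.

bottom flange: A = 220 × 30 = 6600.00, centroid at (110.00, 15.00).
web: A = 20 × 170 = 3400.00, centroid at (110.00, 115.00).
top flange: A = 160 × 22 = 3520.00, centroid at (110.00, 211.00).
ΣA = 13520.00 cm², ΣAX̄ = 1487200.00 cm³, ΣAȲ = 1232720.00 cm³.
X̄ = 1487200.00/13520.00 = 110.00 cm; Ȳ = 1232720.00/13520.00 = 91.18 cm.

X̄ = 110.00 cm, Ȳ = 91.18 cm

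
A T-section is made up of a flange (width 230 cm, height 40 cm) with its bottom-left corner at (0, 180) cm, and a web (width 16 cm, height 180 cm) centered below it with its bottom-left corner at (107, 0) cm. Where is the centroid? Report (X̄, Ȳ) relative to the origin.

web: A = 16 × 180 = 2880.00, centroid at (115.00, 90.00).
flange: A = 230 × 40 = 9200.00, centroid at (115.00, 200.00).
ΣA = 12080.00 cm², ΣAX̄ = 1389200.00 cm³, ΣAȲ = 2099200.00 cm³.
X̄ = 1389200.00/12080.00 = 115.00 cm; Ȳ = 2099200.00/12080.00 = 173.77 cm.

X̄ = 115.00 cm, Ȳ = 173.77 cm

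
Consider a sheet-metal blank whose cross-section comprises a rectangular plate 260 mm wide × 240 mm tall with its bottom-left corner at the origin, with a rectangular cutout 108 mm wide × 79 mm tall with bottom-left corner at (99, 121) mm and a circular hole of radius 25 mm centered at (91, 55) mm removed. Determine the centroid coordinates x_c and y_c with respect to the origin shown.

x_c = 127.69 mm, y_c = 115.80 mm

plate: A = 260 × 240 = 62400.00, centroid at (130.00, 120.00).
hole 1: A = −(108 × 79) = -8532.00, centroid at (153.00, 160.50).
hole 2: A = −π·25² = -1963.50, centroid at (91.00, 55.00).
ΣA = 51904.50 mm², ΣAx_c = 6627925.92 mm³, ΣAy_c = 6010621.75 mm³.
x_c = 6627925.92/51904.50 = 127.69 mm; y_c = 6010621.75/51904.50 = 115.80 mm.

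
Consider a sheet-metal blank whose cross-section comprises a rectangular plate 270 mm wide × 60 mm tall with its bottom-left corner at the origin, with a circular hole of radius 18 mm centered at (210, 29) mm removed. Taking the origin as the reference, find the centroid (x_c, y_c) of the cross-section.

x_c = 129.97 mm, y_c = 30.07 mm

plate: A = 270 × 60 = 16200.00, centroid at (135.00, 30.00).
hole: A = −π·18² = -1017.88, centroid at (210.00, 29.00).
ΣA = 15182.12 mm²
ΣAx_c = (16200.00)(135.00) + (-1017.88)(210.00) = 1973246.04 mm³
ΣAy_c = (16200.00)(30.00) + (-1017.88)(29.00) = 456481.60 mm³
x_c = 1973246.04 / 15182.12 = 129.97 mm
y_c = 456481.60 / 15182.12 = 30.07 mm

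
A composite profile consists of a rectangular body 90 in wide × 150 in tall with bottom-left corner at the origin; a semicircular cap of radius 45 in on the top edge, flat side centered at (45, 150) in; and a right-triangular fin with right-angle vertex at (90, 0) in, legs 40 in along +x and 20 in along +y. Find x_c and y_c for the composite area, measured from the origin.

rectangular body: A = 90 × 150 = 13500.00, centroid at (45.00, 75.00).
semicircular top: A = ½π·45² = 3180.86, centroid at (45.00, 169.10).
triangular fin: A = ½·40·20 = 400.00, centroid at (103.33, 6.67).
ΣA = 17080.86 in², ΣAx_c = 791972.15 in³, ΣAy_c = 1553046.05 in³.
x_c = 791972.15/17080.86 = 46.37 in; y_c = 1553046.05/17080.86 = 90.92 in.

x_c = 46.37 in, y_c = 90.92 in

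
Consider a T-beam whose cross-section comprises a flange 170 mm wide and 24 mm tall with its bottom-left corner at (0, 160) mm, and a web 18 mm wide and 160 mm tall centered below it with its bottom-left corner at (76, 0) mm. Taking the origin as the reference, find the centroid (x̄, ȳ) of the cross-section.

web: A = 18 × 160 = 2880.00, centroid at (85.00, 80.00).
flange: A = 170 × 24 = 4080.00, centroid at (85.00, 172.00).
ΣA = 6960.00 mm²
ΣAx̄ = (2880.00)(85.00) + (4080.00)(85.00) = 591600.00 mm³
ΣAȳ = (2880.00)(80.00) + (4080.00)(172.00) = 932160.00 mm³
x̄ = 591600.00 / 6960.00 = 85.00 mm
ȳ = 932160.00 / 6960.00 = 133.93 mm

x̄ = 85.00 mm, ȳ = 133.93 mm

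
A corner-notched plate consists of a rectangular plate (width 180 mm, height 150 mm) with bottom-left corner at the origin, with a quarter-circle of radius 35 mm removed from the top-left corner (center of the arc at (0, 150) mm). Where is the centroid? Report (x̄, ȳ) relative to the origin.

plate: A = 180 × 150 = 27000.00, centroid at (90.00, 75.00).
removed quarter-circle: A = −¼π·35² = -962.11, centroid at (14.85, 135.15).
ΣA = 26037.89 mm²
ΣAx̄ = (27000.00)(90.00) + (-962.11)(14.85) = 2415708.33 mm³
ΣAȳ = (27000.00)(75.00) + (-962.11)(135.15) = 1894974.75 mm³
x̄ = 2415708.33 / 26037.89 = 92.78 mm
ȳ = 1894974.75 / 26037.89 = 72.78 mm

x̄ = 92.78 mm, ȳ = 72.78 mm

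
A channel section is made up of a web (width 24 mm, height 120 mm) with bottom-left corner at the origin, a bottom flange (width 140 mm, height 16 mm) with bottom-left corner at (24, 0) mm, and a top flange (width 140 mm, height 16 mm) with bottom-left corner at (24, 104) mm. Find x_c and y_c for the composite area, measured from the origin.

x_c = 61.91 mm, y_c = 60.00 mm

Part | A | x̄ᵢ | ȳᵢ | A·x̄ᵢ | A·ȳᵢ
web | 2880.00 | 12.00 | 60.00 | 34560.00 | 172800.00
bottom flange | 2240.00 | 94.00 | 8.00 | 210560.00 | 17920.00
top flange | 2240.00 | 94.00 | 112.00 | 210560.00 | 250880.00
Σ | 7360.00 |  |  | 455680.00 | 441600.00
x_c = 455680.00 / 7360.00 = 61.91 mm
y_c = 441600.00 / 7360.00 = 60.00 mm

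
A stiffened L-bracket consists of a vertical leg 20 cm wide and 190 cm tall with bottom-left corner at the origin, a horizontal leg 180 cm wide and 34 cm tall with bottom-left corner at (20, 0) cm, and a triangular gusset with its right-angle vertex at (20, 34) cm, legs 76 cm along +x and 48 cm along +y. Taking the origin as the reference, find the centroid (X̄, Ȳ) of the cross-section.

Part | A | x̄ᵢ | ȳᵢ | A·x̄ᵢ | A·ȳᵢ
vertical leg | 3800.00 | 10.00 | 95.00 | 38000.00 | 361000.00
horizontal leg | 6120.00 | 110.00 | 17.00 | 673200.00 | 104040.00
gusset | 1824.00 | 45.33 | 50.00 | 82688.00 | 91200.00
Σ | 11744.00 |  |  | 793888.00 | 556240.00
X̄ = 793888.00 / 11744.00 = 67.60 cm
Ȳ = 556240.00 / 11744.00 = 47.36 cm

X̄ = 67.60 cm, Ȳ = 47.36 cm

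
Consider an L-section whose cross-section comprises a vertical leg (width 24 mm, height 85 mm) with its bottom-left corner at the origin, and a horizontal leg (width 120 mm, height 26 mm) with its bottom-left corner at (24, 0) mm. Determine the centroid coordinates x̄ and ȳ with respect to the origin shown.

vertical leg: A = 24 × 85 = 2040.00, centroid at (12.00, 42.50).
horizontal leg: A = 120 × 26 = 3120.00, centroid at (84.00, 13.00).
ΣA = 5160.00 mm², ΣAx̄ = 286560.00 mm³, ΣAȳ = 127260.00 mm³.
x̄ = 286560.00/5160.00 = 55.53 mm; ȳ = 127260.00/5160.00 = 24.66 mm.

x̄ = 55.53 mm, ȳ = 24.66 mm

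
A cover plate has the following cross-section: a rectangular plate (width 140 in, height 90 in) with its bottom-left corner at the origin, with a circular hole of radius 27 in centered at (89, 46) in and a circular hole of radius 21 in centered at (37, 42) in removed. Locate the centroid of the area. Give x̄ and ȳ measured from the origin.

x̄ = 70.25 in, ȳ = 45.21 in

plate: A = 140 × 90 = 12600.00, centroid at (70.00, 45.00).
hole 1: A = −π·27² = -2290.22, centroid at (89.00, 46.00).
hole 2: A = −π·21² = -1385.44, centroid at (37.00, 42.00).
ΣA = 8924.34 in²
ΣAx̄ = (12600.00)(70.00) + (-2290.22)(89.00) + (-1385.44)(37.00) = 626908.96 in³
ΣAȳ = (12600.00)(45.00) + (-2290.22)(46.00) + (-1385.44)(42.00) = 403461.25 in³
x̄ = 626908.96 / 8924.34 = 70.25 in
ȳ = 403461.25 / 8924.34 = 45.21 in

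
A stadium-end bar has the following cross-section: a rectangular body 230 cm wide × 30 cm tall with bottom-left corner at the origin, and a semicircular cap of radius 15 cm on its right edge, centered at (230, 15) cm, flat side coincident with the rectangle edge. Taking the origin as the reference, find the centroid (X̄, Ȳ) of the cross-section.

Part | A | x̄ᵢ | ȳᵢ | A·x̄ᵢ | A·ȳᵢ
rectangular body | 6900.00 | 115.00 | 15.00 | 793500.00 | 103500.00
semicircular end | 353.43 | 236.37 | 15.00 | 83538.71 | 5301.44
Σ | 7253.43 |  |  | 877038.71 | 108801.44
X̄ = 877038.71 / 7253.43 = 120.91 cm
Ȳ = 108801.44 / 7253.43 = 15.00 cm

X̄ = 120.91 cm, Ȳ = 15.00 cm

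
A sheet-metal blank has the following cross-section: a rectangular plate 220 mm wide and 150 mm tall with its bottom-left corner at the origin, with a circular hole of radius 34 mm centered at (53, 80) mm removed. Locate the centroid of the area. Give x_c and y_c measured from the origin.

plate: A = 220 × 150 = 33000.00, centroid at (110.00, 75.00).
hole: A = −π·34² = -3631.68, centroid at (53.00, 80.00).
ΣA = 29368.32 mm²
ΣAx_c = (33000.00)(110.00) + (-3631.68)(53.00) = 3437520.90 mm³
ΣAy_c = (33000.00)(75.00) + (-3631.68)(80.00) = 2184465.51 mm³
x_c = 3437520.90 / 29368.32 = 117.05 mm
y_c = 2184465.51 / 29368.32 = 74.38 mm

x_c = 117.05 mm, y_c = 74.38 mm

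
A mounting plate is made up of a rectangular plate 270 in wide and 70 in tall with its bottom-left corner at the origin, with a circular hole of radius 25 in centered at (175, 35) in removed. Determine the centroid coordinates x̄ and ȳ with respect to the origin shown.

x̄ = 130.36 in, ȳ = 35.00 in

plate: A = 270 × 70 = 18900.00, centroid at (135.00, 35.00).
hole: A = −π·25² = -1963.50, centroid at (175.00, 35.00).
ΣA = 16936.50 in², ΣAx̄ = 2207888.30 in³, ΣAȳ = 592777.66 in³.
x̄ = 2207888.30/16936.50 = 130.36 in; ȳ = 592777.66/16936.50 = 35.00 in.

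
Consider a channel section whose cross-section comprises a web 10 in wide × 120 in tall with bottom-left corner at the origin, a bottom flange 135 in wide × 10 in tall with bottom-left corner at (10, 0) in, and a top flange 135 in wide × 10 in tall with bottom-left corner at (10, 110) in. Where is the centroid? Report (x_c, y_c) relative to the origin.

Part | A | x̄ᵢ | ȳᵢ | A·x̄ᵢ | A·ȳᵢ
web | 1200.00 | 5.00 | 60.00 | 6000.00 | 72000.00
bottom flange | 1350.00 | 77.50 | 5.00 | 104625.00 | 6750.00
top flange | 1350.00 | 77.50 | 115.00 | 104625.00 | 155250.00
Σ | 3900.00 |  |  | 215250.00 | 234000.00
x_c = 215250.00 / 3900.00 = 55.19 in
y_c = 234000.00 / 3900.00 = 60.00 in

x_c = 55.19 in, y_c = 60.00 in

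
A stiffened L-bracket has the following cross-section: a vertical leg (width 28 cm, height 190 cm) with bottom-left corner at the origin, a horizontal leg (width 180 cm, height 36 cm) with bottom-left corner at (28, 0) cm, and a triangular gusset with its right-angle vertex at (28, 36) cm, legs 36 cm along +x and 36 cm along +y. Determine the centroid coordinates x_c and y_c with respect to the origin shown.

vertical leg: A = 28 × 190 = 5320.00, centroid at (14.00, 95.00).
horizontal leg: A = 180 × 36 = 6480.00, centroid at (118.00, 18.00).
gusset: A = ½·36·36 = 648.00, centroid at (40.00, 48.00).
ΣA = 12448.00 cm², ΣAx_c = 865040.00 cm³, ΣAy_c = 653144.00 cm³.
x_c = 865040.00/12448.00 = 69.49 cm; y_c = 653144.00/12448.00 = 52.47 cm.

x_c = 69.49 cm, y_c = 52.47 cm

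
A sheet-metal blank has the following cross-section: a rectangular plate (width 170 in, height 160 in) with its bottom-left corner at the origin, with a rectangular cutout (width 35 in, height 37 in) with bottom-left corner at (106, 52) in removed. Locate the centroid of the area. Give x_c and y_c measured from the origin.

plate: A = 170 × 160 = 27200.00, centroid at (85.00, 80.00).
hole: A = −(35 × 37) = -1295.00, centroid at (123.50, 70.50).
ΣA = 25905.00 in²
ΣAx_c = (27200.00)(85.00) + (-1295.00)(123.50) = 2152067.50 in³
ΣAy_c = (27200.00)(80.00) + (-1295.00)(70.50) = 2084702.50 in³
x_c = 2152067.50 / 25905.00 = 83.08 in
y_c = 2084702.50 / 25905.00 = 80.47 in

x_c = 83.08 in, y_c = 80.47 in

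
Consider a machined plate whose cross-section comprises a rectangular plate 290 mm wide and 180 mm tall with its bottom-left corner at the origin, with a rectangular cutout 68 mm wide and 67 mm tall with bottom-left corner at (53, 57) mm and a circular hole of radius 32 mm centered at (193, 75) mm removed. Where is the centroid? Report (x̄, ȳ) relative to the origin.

plate: A = 290 × 180 = 52200.00, centroid at (145.00, 90.00).
hole 1: A = −(68 × 67) = -4556.00, centroid at (87.00, 90.50).
hole 2: A = −π·32² = -3216.99, centroid at (193.00, 75.00).
ΣA = 44427.01 mm², ΣAx̄ = 6551748.76 mm³, ΣAȳ = 4044407.68 mm³.
x̄ = 6551748.76/44427.01 = 147.47 mm; ȳ = 4044407.68/44427.01 = 91.03 mm.

x̄ = 147.47 mm, ȳ = 91.03 mm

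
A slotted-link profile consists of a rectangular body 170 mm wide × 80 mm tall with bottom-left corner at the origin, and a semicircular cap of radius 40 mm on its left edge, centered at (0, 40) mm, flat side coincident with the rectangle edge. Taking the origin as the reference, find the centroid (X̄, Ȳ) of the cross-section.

X̄ = 69.09 mm, Ȳ = 40.00 mm

rectangular body: A = 170 × 80 = 13600.00, centroid at (85.00, 40.00).
semicircular end: A = ½π·40² = 2513.27, centroid at (-16.98, 40.00).
ΣA = 16113.27 mm², ΣAX̄ = 1113333.33 mm³, ΣAȲ = 644530.96 mm³.
X̄ = 1113333.33/16113.27 = 69.09 mm; Ȳ = 644530.96/16113.27 = 40.00 mm.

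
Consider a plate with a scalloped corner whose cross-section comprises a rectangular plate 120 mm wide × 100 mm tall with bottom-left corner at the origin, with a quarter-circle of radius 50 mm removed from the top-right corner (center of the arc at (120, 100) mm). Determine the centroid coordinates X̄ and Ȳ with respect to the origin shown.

plate: A = 120 × 100 = 12000.00, centroid at (60.00, 50.00).
removed quarter-circle: A = −¼π·50² = -1963.50, centroid at (98.78, 78.78).
ΣA = 10036.50 mm²
ΣAX̄ = (12000.00)(60.00) + (-1963.50)(98.78) = 526047.22 mm³
ΣAȲ = (12000.00)(50.00) + (-1963.50)(78.78) = 445317.13 mm³
X̄ = 526047.22 / 10036.50 = 52.41 mm
Ȳ = 445317.13 / 10036.50 = 44.37 mm

X̄ = 52.41 mm, Ȳ = 44.37 mm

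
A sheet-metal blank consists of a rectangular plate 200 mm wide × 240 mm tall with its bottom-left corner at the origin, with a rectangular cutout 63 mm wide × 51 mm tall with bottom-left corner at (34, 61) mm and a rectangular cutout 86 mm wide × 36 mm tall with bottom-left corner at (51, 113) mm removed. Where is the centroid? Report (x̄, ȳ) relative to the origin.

plate: A = 200 × 240 = 48000.00, centroid at (100.00, 120.00).
hole 1: A = −(63 × 51) = -3213.00, centroid at (65.50, 86.50).
hole 2: A = −(86 × 36) = -3096.00, centroid at (94.00, 131.00).
ΣA = 41691.00 mm², ΣAx̄ = 4298524.50 mm³, ΣAȳ = 5076499.50 mm³.
x̄ = 4298524.50/41691.00 = 103.10 mm; ȳ = 5076499.50/41691.00 = 121.76 mm.

x̄ = 103.10 mm, ȳ = 121.76 mm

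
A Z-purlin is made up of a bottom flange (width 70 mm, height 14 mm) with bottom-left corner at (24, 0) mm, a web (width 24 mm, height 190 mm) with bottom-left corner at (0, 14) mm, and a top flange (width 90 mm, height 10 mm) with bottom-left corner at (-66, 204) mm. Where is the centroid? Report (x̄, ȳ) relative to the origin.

x̄ = 14.54 mm, ȳ = 107.45 mm

bottom flange: A = 70 × 14 = 980.00, centroid at (59.00, 7.00).
web: A = 24 × 190 = 4560.00, centroid at (12.00, 109.00).
top flange: A = 90 × 10 = 900.00, centroid at (-21.00, 209.00).
ΣA = 6440.00 mm²
ΣAx̄ = (980.00)(59.00) + (4560.00)(12.00) + (900.00)(-21.00) = 93640.00 mm³
ΣAȳ = (980.00)(7.00) + (4560.00)(109.00) + (900.00)(209.00) = 692000.00 mm³
x̄ = 93640.00 / 6440.00 = 14.54 mm
ȳ = 692000.00 / 6440.00 = 107.45 mm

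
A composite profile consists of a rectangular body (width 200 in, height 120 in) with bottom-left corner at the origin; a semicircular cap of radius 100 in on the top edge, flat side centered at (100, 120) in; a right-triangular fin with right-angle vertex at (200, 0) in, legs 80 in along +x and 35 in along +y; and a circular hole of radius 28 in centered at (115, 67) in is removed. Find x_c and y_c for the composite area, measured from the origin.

Part | A | x̄ᵢ | ȳᵢ | A·x̄ᵢ | A·ȳᵢ
rectangular body | 24000.00 | 100.00 | 60.00 | 2400000.00 | 1440000.00
semicircular top | 15707.96 | 100.00 | 162.44 | 1570796.33 | 2551622.26
triangular fin | 1400.00 | 226.67 | 11.67 | 317333.33 | 16333.33
hole | -2463.01 | 115.00 | 67.00 | -283245.99 | -165021.58
Σ | 38644.95 |  |  | 4004883.67 | 3842934.01
x_c = 4004883.67 / 38644.95 = 103.63 in
y_c = 3842934.01 / 38644.95 = 99.44 in

x_c = 103.63 in, y_c = 99.44 in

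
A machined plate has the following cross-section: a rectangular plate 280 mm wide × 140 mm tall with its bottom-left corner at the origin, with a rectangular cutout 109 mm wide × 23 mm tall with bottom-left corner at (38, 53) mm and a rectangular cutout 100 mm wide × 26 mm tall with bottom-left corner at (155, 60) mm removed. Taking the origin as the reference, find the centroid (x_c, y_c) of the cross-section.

x_c = 138.54 mm, y_c = 70.18 mm

plate: A = 280 × 140 = 39200.00, centroid at (140.00, 70.00).
hole 1: A = −(109 × 23) = -2507.00, centroid at (92.50, 64.50).
hole 2: A = −(100 × 26) = -2600.00, centroid at (205.00, 73.00).
ΣA = 34093.00 mm², ΣAx_c = 4723102.50 mm³, ΣAy_c = 2392498.50 mm³.
x_c = 4723102.50/34093.00 = 138.54 mm; y_c = 2392498.50/34093.00 = 70.18 mm.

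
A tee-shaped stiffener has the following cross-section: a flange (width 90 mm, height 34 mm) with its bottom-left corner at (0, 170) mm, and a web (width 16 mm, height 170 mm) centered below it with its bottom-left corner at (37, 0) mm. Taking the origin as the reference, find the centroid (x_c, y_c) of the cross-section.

x_c = 45.00 mm, y_c = 139.00 mm

web: A = 16 × 170 = 2720.00, centroid at (45.00, 85.00).
flange: A = 90 × 34 = 3060.00, centroid at (45.00, 187.00).
ΣA = 5780.00 mm², ΣAx_c = 260100.00 mm³, ΣAy_c = 803420.00 mm³.
x_c = 260100.00/5780.00 = 45.00 mm; y_c = 803420.00/5780.00 = 139.00 mm.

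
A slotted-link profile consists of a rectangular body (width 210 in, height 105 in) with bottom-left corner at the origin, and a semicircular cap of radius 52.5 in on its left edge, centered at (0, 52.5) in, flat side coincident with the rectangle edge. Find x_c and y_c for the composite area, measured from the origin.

rectangular body: A = 210 × 105 = 22050.00, centroid at (105.00, 52.50).
semicircular end: A = ½π·52.5² = 4329.51, centroid at (-22.28, 52.50).
ΣA = 26379.51 in²
ΣAx_c = (22050.00)(105.00) + (4329.51)(-22.28) = 2218781.25 in³
ΣAy_c = (22050.00)(52.50) + (4329.51)(52.50) = 1384924.14 in³
x_c = 2218781.25 / 26379.51 = 84.11 in
y_c = 1384924.14 / 26379.51 = 52.50 in

x_c = 84.11 in, y_c = 52.50 in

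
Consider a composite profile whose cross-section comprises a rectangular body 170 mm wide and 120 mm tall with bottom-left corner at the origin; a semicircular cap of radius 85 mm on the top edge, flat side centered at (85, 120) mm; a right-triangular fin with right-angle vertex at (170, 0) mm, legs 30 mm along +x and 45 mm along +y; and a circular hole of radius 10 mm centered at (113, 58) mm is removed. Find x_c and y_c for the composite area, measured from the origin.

x_c = 86.72 mm, y_c = 93.03 mm

rectangular body: A = 170 × 120 = 20400.00, centroid at (85.00, 60.00).
semicircular top: A = ½π·85² = 11349.00, centroid at (85.00, 156.08).
triangular fin: A = ½·30·45 = 675.00, centroid at (180.00, 15.00).
hole: A = −π·10² = -314.16, centroid at (113.00, 58.00).
ΣA = 32109.84 mm², ΣAx_c = 2784665.30 mm³, ΣAy_c = 2987200.84 mm³.
x_c = 2784665.30/32109.84 = 86.72 mm; y_c = 2987200.84/32109.84 = 93.03 mm.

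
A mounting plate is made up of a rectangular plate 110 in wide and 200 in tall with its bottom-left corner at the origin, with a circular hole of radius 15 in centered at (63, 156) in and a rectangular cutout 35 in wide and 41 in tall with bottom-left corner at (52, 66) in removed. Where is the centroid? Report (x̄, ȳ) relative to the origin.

x̄ = 53.67 in, ȳ = 98.98 in

Part | A | x̄ᵢ | ȳᵢ | A·x̄ᵢ | A·ȳᵢ
plate | 22000.00 | 55.00 | 100.00 | 1210000.00 | 2200000.00
hole 1 | -706.86 | 63.00 | 156.00 | -44532.08 | -110269.90
hole 2 | -1435.00 | 69.50 | 86.50 | -99732.50 | -124127.50
Σ | 19858.14 |  |  | 1065735.42 | 1965602.60
x̄ = 1065735.42 / 19858.14 = 53.67 in
ȳ = 1965602.60 / 19858.14 = 98.98 in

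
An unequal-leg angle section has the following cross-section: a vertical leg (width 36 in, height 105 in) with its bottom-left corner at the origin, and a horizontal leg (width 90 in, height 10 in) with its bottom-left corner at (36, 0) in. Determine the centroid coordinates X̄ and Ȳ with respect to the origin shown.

X̄ = 30.12 in, Ȳ = 43.37 in

vertical leg: A = 36 × 105 = 3780.00, centroid at (18.00, 52.50).
horizontal leg: A = 90 × 10 = 900.00, centroid at (81.00, 5.00).
ΣA = 4680.00 in², ΣAX̄ = 140940.00 in³, ΣAȲ = 202950.00 in³.
X̄ = 140940.00/4680.00 = 30.12 in; Ȳ = 202950.00/4680.00 = 43.37 in.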